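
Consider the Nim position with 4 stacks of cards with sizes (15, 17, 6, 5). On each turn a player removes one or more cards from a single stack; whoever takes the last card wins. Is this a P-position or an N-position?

N-position

Nim-sum: 15 ⊕ 17 ⊕ 6 ⊕ 5 = 29.
The nim-sum is 29 ≠ 0, so this is an N-position: the player to move can win.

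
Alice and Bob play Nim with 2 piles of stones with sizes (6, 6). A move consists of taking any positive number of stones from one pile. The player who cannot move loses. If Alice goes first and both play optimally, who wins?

Bob wins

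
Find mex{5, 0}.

1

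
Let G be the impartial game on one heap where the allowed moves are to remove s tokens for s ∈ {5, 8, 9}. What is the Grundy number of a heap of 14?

0

Build the Grundy sequence with g(k) = mex{g(k−s) : s ∈ {5, 8, 9}, s ≤ k}:
k:     0  1  2  3  4  5  6  7  8  9 10 11 12 13 14
g(k):  0  0  0  0  0  1  1  1  1  1  2  2  2  2  0
So g(14) = 0.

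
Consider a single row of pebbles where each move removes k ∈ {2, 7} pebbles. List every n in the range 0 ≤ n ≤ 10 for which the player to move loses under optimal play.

0, 1, 4, 5, 9, 10

Compute g(0), g(1), … for moves {2, 7}:
g(0) = mex{} = 0
g(1) = mex{} = 0
g(2) = mex{0} = 1
g(3) = mex{0} = 1
g(4) = mex{1} = 0
g(5) = mex{1} = 0
g(6) = mex{0} = 1
g(7) = mex{0} = 1
g(8) = mex{0,1} = 2
g(9) = mex{1} = 0
g(10) = mex{1,2} = 0
The P-positions (g = 0) in 0..10 are 0, 1, 4, 5, 9, 10.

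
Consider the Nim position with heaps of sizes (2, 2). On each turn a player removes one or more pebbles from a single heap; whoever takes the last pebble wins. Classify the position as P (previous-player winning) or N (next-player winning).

Nim-sum: 2 XOR 2 = 0.
The nim-sum is 0, so this is a P-position: the player to move is in a losing position under optimal play.

P-position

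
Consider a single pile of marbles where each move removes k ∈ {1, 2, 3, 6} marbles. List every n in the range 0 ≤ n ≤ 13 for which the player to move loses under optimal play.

0, 4, 8, 12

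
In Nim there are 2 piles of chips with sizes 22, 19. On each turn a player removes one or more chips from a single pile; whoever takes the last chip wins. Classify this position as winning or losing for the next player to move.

Winning position

In binary:
  10110  (22)
  10011  (19)
  -----
  00101  (5)
The nim-sum is 5 ≠ 0, so this is an N-position: the player to move can win.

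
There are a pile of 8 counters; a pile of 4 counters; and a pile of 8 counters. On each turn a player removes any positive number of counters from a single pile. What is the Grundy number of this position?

4

Compute the nim-sum pairwise:
8 XOR 4 = 12
12 XOR 8 = 4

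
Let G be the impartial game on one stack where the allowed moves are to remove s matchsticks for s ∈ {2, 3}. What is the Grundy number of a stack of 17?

1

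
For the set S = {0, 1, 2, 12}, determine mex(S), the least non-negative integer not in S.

3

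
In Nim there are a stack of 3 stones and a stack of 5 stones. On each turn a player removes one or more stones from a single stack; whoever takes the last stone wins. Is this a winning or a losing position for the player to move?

Nim-sum: 3 XOR 5 = 6.
The nim-sum is 6 ≠ 0, so this is an N-position: the player to move can win.

Winning position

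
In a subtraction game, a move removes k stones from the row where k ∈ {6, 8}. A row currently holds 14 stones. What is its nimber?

0

Build the Grundy sequence with g(k) = mex{g(k−s) : s ∈ {6, 8}, s ≤ k}:
g(0) = mex{} = 0
g(1) = mex{} = 0
g(2) = mex{} = 0
g(3) = mex{} = 0
g(4) = mex{} = 0
g(5) = mex{} = 0
g(6) = mex{0} = 1
g(7) = mex{0} = 1
g(8) = mex{0} = 1
g(9) = mex{0} = 1
g(10) = mex{0} = 1
g(11) = mex{0} = 1
g(12) = mex{0,1} = 2
g(13) = mex{0,1} = 2
g(14) = mex{1} = 0
So g(14) = 0.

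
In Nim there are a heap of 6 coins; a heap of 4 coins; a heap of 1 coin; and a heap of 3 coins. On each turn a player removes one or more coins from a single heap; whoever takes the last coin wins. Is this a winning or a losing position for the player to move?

Losing position

In binary:
  110  (6)
  100  (4)
  001  (1)
  011  (3)
  ---
  000  (0)
The nim-sum is 0, so this is a P-position: the player to move is in a losing position under optimal play.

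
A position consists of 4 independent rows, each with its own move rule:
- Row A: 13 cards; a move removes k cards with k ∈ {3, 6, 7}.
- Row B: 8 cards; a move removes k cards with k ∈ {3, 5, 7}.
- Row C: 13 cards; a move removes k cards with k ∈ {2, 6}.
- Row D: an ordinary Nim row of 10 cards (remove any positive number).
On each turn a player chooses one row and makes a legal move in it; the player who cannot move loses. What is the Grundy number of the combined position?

9

For row A, compute g(0), g(1), … with moves {3, 6, 7}:
g(0) = mex{} = 0
g(1) = mex{} = 0
g(2) = mex{} = 0
g(3) = mex{0} = 1
g(4) = mex{0} = 1
g(5) = mex{0} = 1
g(6) = mex{0,1} = 2
g(7) = mex{0,1} = 2
g(8) = mex{0,1} = 2
g(9) = mex{0,1,2} = 3
g(10) = mex{1,2} = 0
g(11) = mex{1,2} = 0
g(12) = mex{1,2,3} = 0
g(13) = mex{0,2} = 1
So g(13) = 1.
Grundy values for row B (subtraction set {3, 5, 7}):
k:     0  1  2  3  4  5  6  7  8
g(k):  0  0  0  1  1  1  2  2  2
So g(8) = 2.
For row C, compute g(0), g(1), … with moves {2, 6}:
g(0) = mex{} = 0
g(1) = mex{} = 0
g(2) = mex{0} = 1
g(3) = mex{0} = 1
g(4) = mex{1} = 0
g(5) = mex{1} = 0
g(6) = mex{0} = 1
g(7) = mex{0} = 1
g(8) = mex{1} = 0
g(9) = mex{1} = 0
g(10) = mex{0} = 1
g(11) = mex{0} = 1
g(12) = mex{1} = 0
g(13) = mex{1} = 0
So g(13) = 0.
Row D is a plain Nim row of size 10, so its Grundy value is 10.
By the Sprague-Grundy theorem, the Grundy value of a sum of independent games is the XOR of the component values.
Combined value = 1 ⊕ 2 ⊕ 0 ⊕ 10 = 9.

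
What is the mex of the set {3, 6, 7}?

0

0 is not in the set, so the mex is 0.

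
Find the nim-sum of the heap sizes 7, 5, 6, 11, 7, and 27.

19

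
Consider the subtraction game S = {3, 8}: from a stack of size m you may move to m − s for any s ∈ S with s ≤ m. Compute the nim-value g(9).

Compute g(0), g(1), … for moves {3, 8}:
k:     0  1  2  3  4  5  6  7  8  9
g(k):  0  0  0  1  1  1  0  0  2  1
So g(9) = 1.

1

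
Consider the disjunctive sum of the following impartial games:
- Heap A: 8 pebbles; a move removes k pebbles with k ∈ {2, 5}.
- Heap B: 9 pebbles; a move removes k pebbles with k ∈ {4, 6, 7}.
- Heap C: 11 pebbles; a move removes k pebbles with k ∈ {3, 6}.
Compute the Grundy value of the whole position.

2

For heap A, compute g(0), g(1), … with moves {2, 5}:
g(0) = mex{} = 0
g(1) = mex{} = 0
g(2) = mex{0} = 1
g(3) = mex{0} = 1
g(4) = mex{1} = 0
g(5) = mex{0,1} = 2
g(6) = mex{0} = 1
g(7) = mex{1,2} = 0
g(8) = mex{1} = 0
So g(8) = 0.
Build the Grundy sequence for heap B with g(k) = mex{g(k−s) : s ∈ {4, 6, 7}, s ≤ k}:
k:     0  1  2  3  4  5  6  7  8  9
g(k):  0  0  0  0  1  1  1  1  2  2
So g(9) = 2.
For heap C, compute g(0), g(1), … with moves {3, 6}:
k:     0  1  2  3  4  5  6  7  8  9 10 11
g(k):  0  0  0  1  1  1  2  2  2  0  0  0
So g(11) = 0.
By the Sprague-Grundy theorem, the Grundy value of a sum of independent games is the XOR of the component values.
Combined value = 0 XOR 2 XOR 0 = 2.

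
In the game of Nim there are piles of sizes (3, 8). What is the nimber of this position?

Compute the nim-sum pairwise:
3 ⊕ 8 = 11

11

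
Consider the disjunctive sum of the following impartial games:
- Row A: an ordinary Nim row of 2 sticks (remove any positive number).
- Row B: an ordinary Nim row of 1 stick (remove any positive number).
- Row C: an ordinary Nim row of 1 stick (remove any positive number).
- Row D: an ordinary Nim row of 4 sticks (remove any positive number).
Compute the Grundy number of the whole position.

6

Row A is a plain Nim row of size 2, so its Grundy value is 2.
Row B is a plain Nim row of size 1, so its Grundy value is 1.
Row C is a plain Nim row of size 1, so its Grundy value is 1.
Row D is a plain Nim row of size 4, so its Grundy value is 4.
The value of a disjunctive sum is the nim-sum of the parts.
Combined value = 2 XOR 1 XOR 1 XOR 4 = 6.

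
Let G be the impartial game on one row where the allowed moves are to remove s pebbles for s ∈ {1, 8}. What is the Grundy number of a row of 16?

1

Grundy values for subtraction set {1, 8}:
k:     0  1  2  3  4  5  6  7  8  9 10 11 12 13 14 15 16
g(k):  0  1  0  1  0  1  0  1  2  0  1  0  1  0  1  0  1
So g(16) = 1.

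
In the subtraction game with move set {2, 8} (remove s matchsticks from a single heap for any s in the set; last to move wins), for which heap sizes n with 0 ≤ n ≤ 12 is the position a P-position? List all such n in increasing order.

0, 1, 4, 5, 10, 11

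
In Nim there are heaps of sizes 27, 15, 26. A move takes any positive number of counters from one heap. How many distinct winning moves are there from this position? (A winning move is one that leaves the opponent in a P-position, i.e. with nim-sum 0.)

3

In binary:
  11011  (27)
  01111  (15)
  11010  (26)
  -----
  01110  (14)
The overall nim-sum is X = 14. A heap of size p has a winning move iff p XOR X < p (reduce it to p XOR X).
  27: 27 XOR 14 = 21 < 27 — winning move (to 21).
  15: 15 XOR 14 = 1 < 15 — winning move (to 1).
  26: 26 XOR 14 = 20 < 26 — winning move (to 20).
That gives 3 winning moves.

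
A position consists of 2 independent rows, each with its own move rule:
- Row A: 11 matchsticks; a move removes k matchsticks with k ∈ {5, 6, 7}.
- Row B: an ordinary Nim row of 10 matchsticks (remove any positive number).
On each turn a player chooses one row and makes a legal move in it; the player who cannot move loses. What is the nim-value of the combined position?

8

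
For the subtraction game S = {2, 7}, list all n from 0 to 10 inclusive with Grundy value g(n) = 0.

0, 1, 4, 5, 9, 10

Build the Grundy sequence with g(k) = mex{g(k−s) : s ∈ {2, 7}, s ≤ k}:
k:     0  1  2  3  4  5  6  7  8  9 10
g(k):  0  0  1  1  0  0  1  1  2  0  0
The P-positions (g = 0) in 0..10 are 0, 1, 4, 5, 9, 10.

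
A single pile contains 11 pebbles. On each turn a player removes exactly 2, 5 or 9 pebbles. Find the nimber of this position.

Build the Grundy sequence with g(k) = mex{g(k−s) : s ∈ {2, 5, 9}, s ≤ k}:
k:     0  1  2  3  4  5  6  7  8  9 10 11
g(k):  0  0  1  1  0  2  1  0  0  1  1  0
So g(11) = 0.

0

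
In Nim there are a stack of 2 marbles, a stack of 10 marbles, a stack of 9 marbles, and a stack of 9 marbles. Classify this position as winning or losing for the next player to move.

Winning position

Nim-sum: 2 ⊕ 10 ⊕ 9 ⊕ 9 = 8.
The nim-sum is 8 ≠ 0, so this is an N-position: the player to move can win.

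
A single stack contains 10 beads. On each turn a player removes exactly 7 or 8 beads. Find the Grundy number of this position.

Build the Grundy sequence with g(k) = mex{g(k−s) : s ∈ {7, 8}, s ≤ k}:
g(0) = mex{} = 0
g(1) = mex{} = 0
g(2) = mex{} = 0
g(3) = mex{} = 0
g(4) = mex{} = 0
g(5) = mex{} = 0
g(6) = mex{} = 0
g(7) = mex{0} = 1
g(8) = mex{0} = 1
g(9) = mex{0} = 1
g(10) = mex{0} = 1
So g(10) = 1.

1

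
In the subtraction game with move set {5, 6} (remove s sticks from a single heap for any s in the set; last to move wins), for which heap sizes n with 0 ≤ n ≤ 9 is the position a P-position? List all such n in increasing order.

0, 1, 2, 3, 4

Grundy values for subtraction set {5, 6}:
g(0) = mex{} = 0
g(1) = mex{} = 0
g(2) = mex{} = 0
g(3) = mex{} = 0
g(4) = mex{} = 0
g(5) = mex{0} = 1
g(6) = mex{0} = 1
g(7) = mex{0} = 1
g(8) = mex{0} = 1
g(9) = mex{0} = 1
The P-positions (g = 0) in 0..9 are 0, 1, 2, 3, 4.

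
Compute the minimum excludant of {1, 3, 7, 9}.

0

0 is not in the set, so the mex is 0.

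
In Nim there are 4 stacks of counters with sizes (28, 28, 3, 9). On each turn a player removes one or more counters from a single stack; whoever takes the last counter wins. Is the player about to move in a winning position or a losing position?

In binary:
  11100  (28)
  11100  (28)
  00011  (3)
  01001  (9)
  -----
  01010  (10)
The nim-sum is 10 ≠ 0, so this is an N-position: the player to move can win.

Winning position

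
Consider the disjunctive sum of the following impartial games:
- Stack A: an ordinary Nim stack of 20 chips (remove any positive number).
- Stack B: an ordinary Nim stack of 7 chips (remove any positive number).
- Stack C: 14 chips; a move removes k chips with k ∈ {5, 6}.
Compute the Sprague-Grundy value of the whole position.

19

Stack A is a plain Nim stack of size 20, so its Grundy value is 20.
Stack B is a plain Nim stack of size 7, so its Grundy value is 7.
For stack C, compute g(0), g(1), … with moves {5, 6}:
g(0) = mex{} = 0
g(1) = mex{} = 0
g(2) = mex{} = 0
g(3) = mex{} = 0
g(4) = mex{} = 0
g(5) = mex{0} = 1
g(6) = mex{0} = 1
g(7) = mex{0} = 1
g(8) = mex{0} = 1
g(9) = mex{0} = 1
g(10) = mex{0,1} = 2
g(11) = mex{1} = 0
g(12) = mex{1} = 0
g(13) = mex{1} = 0
g(14) = mex{1} = 0
So g(14) = 0.
The value of a disjunctive sum is the nim-sum of the parts.
Combined value = 20 XOR 7 XOR 0 = 19.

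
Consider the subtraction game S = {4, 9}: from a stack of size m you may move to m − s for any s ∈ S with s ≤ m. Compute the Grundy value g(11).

2

Compute g(0), g(1), … for moves {4, 9}:
k:     0  1  2  3  4  5  6  7  8  9 10 11
g(k):  0  0  0  0  1  1  1  1  0  2  2  2
So g(11) = 2.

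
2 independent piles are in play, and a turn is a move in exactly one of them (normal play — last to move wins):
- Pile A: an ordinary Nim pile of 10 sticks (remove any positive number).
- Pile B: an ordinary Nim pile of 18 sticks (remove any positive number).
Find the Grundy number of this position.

24

Pile A is a plain Nim pile of size 10, so its Grundy value is 10.
Pile B is a plain Nim pile of size 18, so its Grundy value is 18.
The value of a disjunctive sum is the nim-sum of the parts.
Combined value = 10 XOR 18 = 24.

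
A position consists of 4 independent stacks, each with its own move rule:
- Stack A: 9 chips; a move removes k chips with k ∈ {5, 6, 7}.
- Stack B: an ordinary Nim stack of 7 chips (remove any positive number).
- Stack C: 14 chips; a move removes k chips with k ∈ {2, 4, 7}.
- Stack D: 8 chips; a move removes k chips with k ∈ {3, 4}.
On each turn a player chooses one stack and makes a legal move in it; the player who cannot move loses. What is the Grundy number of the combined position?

7

Build the Grundy sequence for stack A with g(k) = mex{g(k−s) : s ∈ {5, 6, 7}, s ≤ k}:
k:     0  1  2  3  4  5  6  7  8  9
g(k):  0  0  0  0  0  1  1  1  1  1
So g(9) = 1.
Stack B is a plain Nim stack of size 7, so its Grundy value is 7.
Build the Grundy sequence for stack C with g(k) = mex{g(k−s) : s ∈ {2, 4, 7}, s ≤ k}:
g(0) = mex{} = 0
g(1) = mex{} = 0
g(2) = mex{0} = 1
g(3) = mex{0} = 1
g(4) = mex{0,1} = 2
g(5) = mex{0,1} = 2
g(6) = mex{1,2} = 0
g(7) = mex{0,1,2} = 3
g(8) = mex{0,2} = 1
g(9) = mex{1,2,3} = 0
g(10) = mex{0,1} = 2
g(11) = mex{0,2,3} = 1
g(12) = mex{1,2} = 0
g(13) = mex{0,1} = 2
g(14) = mex{0,2,3} = 1
So g(14) = 1.
For stack D, compute g(0), g(1), … with moves {3, 4}:
g(0) = mex{} = 0
g(1) = mex{} = 0
g(2) = mex{} = 0
g(3) = mex{0} = 1
g(4) = mex{0} = 1
g(5) = mex{0} = 1
g(6) = mex{0,1} = 2
g(7) = mex{1} = 0
g(8) = mex{1} = 0
So g(8) = 0.
By the Sprague-Grundy theorem, the Grundy value of a sum of independent games is the XOR of the component values.
Combined value = 1 XOR 7 XOR 1 XOR 0 = 7.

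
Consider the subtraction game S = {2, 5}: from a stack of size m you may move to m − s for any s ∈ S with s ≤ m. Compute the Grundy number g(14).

0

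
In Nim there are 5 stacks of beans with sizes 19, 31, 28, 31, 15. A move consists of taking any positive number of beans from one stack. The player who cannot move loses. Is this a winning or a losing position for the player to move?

Losing position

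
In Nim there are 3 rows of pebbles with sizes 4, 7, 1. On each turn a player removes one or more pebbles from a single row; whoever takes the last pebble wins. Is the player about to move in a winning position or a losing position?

Winning position

Nim-sum: 4 ⊕ 7 ⊕ 1 = 2.
The nim-sum is 2 ≠ 0, so this is an N-position: the player to move can win.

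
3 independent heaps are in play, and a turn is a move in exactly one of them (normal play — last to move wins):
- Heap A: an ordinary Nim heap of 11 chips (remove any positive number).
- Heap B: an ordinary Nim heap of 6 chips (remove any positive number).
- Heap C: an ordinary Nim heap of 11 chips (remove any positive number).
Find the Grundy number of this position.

Heap A is a plain Nim heap of size 11, so its Grundy value is 11.
Heap B is a plain Nim heap of size 6, so its Grundy value is 6.
Heap C is a plain Nim heap of size 11, so its Grundy value is 11.
By the Sprague-Grundy theorem, the Grundy value of a sum of independent games is the XOR of the component values.
Combined value = 11 ⊕ 6 ⊕ 11 = 6.

6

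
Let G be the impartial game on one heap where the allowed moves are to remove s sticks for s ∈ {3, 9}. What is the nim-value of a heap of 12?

Build the Grundy sequence with g(k) = mex{g(k−s) : s ∈ {3, 9}, s ≤ k}:
k:     0  1  2  3  4  5  6  7  8  9 10 11 12
g(k):  0  0  0  1  1  1  0  0  0  1  1  1  0
So g(12) = 0.

0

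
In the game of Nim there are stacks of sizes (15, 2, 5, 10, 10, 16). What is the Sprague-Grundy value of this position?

24

In binary:
  01111  (15)
  00010  (2)
  00101  (5)
  01010  (10)
  01010  (10)
  10000  (16)
  -----
  11000  (24)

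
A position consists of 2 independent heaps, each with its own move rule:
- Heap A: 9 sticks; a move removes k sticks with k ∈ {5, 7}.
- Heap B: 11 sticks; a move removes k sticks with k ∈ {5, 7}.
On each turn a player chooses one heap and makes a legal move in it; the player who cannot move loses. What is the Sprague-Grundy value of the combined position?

3

Grundy values for heap A (subtraction set {5, 7}):
k:     0  1  2  3  4  5  6  7  8  9
g(k):  0  0  0  0  0  1  1  1  1  1
So g(9) = 1.
Grundy values for heap B (subtraction set {5, 7}):
g(0) = mex{} = 0
g(1) = mex{} = 0
g(2) = mex{} = 0
g(3) = mex{} = 0
g(4) = mex{} = 0
g(5) = mex{0} = 1
g(6) = mex{0} = 1
g(7) = mex{0} = 1
g(8) = mex{0} = 1
g(9) = mex{0} = 1
g(10) = mex{0,1} = 2
g(11) = mex{0,1} = 2
So g(11) = 2.
The value of a disjunctive sum is the nim-sum of the parts.
Combined value = 1 XOR 2 = 3.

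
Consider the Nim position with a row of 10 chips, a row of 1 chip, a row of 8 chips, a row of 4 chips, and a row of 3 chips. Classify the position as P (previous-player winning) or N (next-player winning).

N-position

Compute the nim-sum pairwise:
10 XOR 1 = 11
11 XOR 8 = 3
3 XOR 4 = 7
7 XOR 3 = 4
The nim-sum is 4 ≠ 0, so this is an N-position: the player to move can win.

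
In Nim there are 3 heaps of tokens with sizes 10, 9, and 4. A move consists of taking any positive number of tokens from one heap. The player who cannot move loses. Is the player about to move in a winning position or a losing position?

Winning position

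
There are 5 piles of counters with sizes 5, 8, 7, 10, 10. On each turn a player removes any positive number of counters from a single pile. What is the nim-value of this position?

Bitwise XOR of the heap sizes:
  0101  (5)
  1000  (8)
  0111  (7)
  1010  (10)
  1010  (10)
  ----
  1010  (10)

10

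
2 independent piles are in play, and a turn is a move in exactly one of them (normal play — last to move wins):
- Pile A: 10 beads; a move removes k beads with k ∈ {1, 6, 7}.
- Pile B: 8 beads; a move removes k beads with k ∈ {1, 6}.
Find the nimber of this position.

3

Grundy values for pile A (subtraction set {1, 6, 7}):
k:     0  1  2  3  4  5  6  7  8  9 10
g(k):  0  1  0  1  0  1  2  3  2  3  2
So g(10) = 2.
Build the Grundy sequence for pile B with g(k) = mex{g(k−s) : s ∈ {1, 6}, s ≤ k}:
k:     0  1  2  3  4  5  6  7  8
g(k):  0  1  0  1  0  1  2  0  1
So g(8) = 1.
By the Sprague-Grundy theorem, the Grundy value of a sum of independent games is the XOR of the component values.
Combined value = 2 ⊕ 1 = 3.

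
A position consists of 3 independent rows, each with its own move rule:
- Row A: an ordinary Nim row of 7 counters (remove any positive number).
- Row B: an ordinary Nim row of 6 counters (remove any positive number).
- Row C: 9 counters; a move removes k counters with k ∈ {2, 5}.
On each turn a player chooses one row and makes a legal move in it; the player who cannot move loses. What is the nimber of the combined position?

0

Row A is a plain Nim row of size 7, so its Grundy value is 7.
Row B is a plain Nim row of size 6, so its Grundy value is 6.
Grundy values for row C (subtraction set {2, 5}):
g(0) = mex{} = 0
g(1) = mex{} = 0
g(2) = mex{0} = 1
g(3) = mex{0} = 1
g(4) = mex{1} = 0
g(5) = mex{0,1} = 2
g(6) = mex{0} = 1
g(7) = mex{1,2} = 0
g(8) = mex{1} = 0
g(9) = mex{0} = 1
So g(9) = 1.
The value of a disjunctive sum is the nim-sum of the parts.
Combined value = 7 ⊕ 6 ⊕ 1 = 0.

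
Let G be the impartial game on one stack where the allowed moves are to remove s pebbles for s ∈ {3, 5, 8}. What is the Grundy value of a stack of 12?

Build the Grundy sequence with g(k) = mex{g(k−s) : s ∈ {3, 5, 8}, s ≤ k}:
k:     0  1  2  3  4  5  6  7  8  9 10 11 12
g(k):  0  0  0  1  1  1  2  2  2  3  3  0  0
So g(12) = 0.

0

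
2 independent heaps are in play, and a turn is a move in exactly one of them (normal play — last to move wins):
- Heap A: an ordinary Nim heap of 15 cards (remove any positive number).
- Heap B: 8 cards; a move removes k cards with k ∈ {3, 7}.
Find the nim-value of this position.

Heap A is a plain Nim heap of size 15, so its Grundy value is 15.
Grundy values for heap B (subtraction set {3, 7}):
k:     0  1  2  3  4  5  6  7  8
g(k):  0  0  0  1  1  1  0  2  2
So g(8) = 2.
By the Sprague-Grundy theorem, the Grundy value of a sum of independent games is the XOR of the component values.
Combined value = 15 ⊕ 2 = 13.

13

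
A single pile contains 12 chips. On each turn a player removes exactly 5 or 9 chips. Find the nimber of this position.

Build the Grundy sequence with g(k) = mex{g(k−s) : s ∈ {5, 9}, s ≤ k}:
g(0) = mex{} = 0
g(1) = mex{} = 0
g(2) = mex{} = 0
g(3) = mex{} = 0
g(4) = mex{} = 0
g(5) = mex{0} = 1
g(6) = mex{0} = 1
g(7) = mex{0} = 1
g(8) = mex{0} = 1
g(9) = mex{0} = 1
g(10) = mex{0,1} = 2
g(11) = mex{0,1} = 2
g(12) = mex{0,1} = 2
So g(12) = 2.

2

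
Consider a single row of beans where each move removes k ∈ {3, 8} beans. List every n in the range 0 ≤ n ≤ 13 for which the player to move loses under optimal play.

Compute g(0), g(1), … for moves {3, 8}:
g(0) = mex{} = 0
g(1) = mex{} = 0
g(2) = mex{} = 0
g(3) = mex{0} = 1
g(4) = mex{0} = 1
g(5) = mex{0} = 1
g(6) = mex{1} = 0
g(7) = mex{1} = 0
g(8) = mex{0,1} = 2
g(9) = mex{0} = 1
g(10) = mex{0} = 1
g(11) = mex{1,2} = 0
g(12) = mex{1} = 0
g(13) = mex{1} = 0
The P-positions (g = 0) in 0..13 are 0, 1, 2, 6, 7, 11, 12, 13.

0, 1, 2, 6, 7, 11, 12, 13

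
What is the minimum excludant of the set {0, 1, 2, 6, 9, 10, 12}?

The values 0, 1, 2 are all present; 3 is the first non-negative integer missing from the set.

3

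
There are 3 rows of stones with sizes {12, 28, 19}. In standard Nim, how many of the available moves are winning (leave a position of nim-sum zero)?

Compute the nim-sum pairwise:
12 ⊕ 28 = 16
16 ⊕ 19 = 3
The overall nim-sum is X = 3. A row of size p has a winning move iff p XOR X < p (reduce it to p XOR X).
  12: 12 XOR 3 = 15 ≥ 12 — no move.
  28: 28 XOR 3 = 31 ≥ 28 — no move.
  19: 19 XOR 3 = 16 < 19 — winning move (to 16).
That gives 1 winning move.

1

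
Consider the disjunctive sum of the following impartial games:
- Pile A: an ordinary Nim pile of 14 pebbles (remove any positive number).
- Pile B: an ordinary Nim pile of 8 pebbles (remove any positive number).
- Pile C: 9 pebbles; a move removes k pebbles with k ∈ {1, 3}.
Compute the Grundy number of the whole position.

7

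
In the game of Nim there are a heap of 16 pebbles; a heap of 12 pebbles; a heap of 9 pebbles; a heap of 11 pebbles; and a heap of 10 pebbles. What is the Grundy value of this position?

Nim-sum: 16 ^ 12 ^ 9 ^ 11 ^ 10 = 20.

20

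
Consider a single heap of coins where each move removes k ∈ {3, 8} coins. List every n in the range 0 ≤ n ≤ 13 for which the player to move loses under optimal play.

0, 1, 2, 6, 7, 11, 12, 13

Grundy values for subtraction set {3, 8}:
g(0) = mex{} = 0
g(1) = mex{} = 0
g(2) = mex{} = 0
g(3) = mex{0} = 1
g(4) = mex{0} = 1
g(5) = mex{0} = 1
g(6) = mex{1} = 0
g(7) = mex{1} = 0
g(8) = mex{0,1} = 2
g(9) = mex{0} = 1
g(10) = mex{0} = 1
g(11) = mex{1,2} = 0
g(12) = mex{1} = 0
g(13) = mex{1} = 0
The P-positions (g = 0) in 0..13 are 0, 1, 2, 6, 7, 11, 12, 13.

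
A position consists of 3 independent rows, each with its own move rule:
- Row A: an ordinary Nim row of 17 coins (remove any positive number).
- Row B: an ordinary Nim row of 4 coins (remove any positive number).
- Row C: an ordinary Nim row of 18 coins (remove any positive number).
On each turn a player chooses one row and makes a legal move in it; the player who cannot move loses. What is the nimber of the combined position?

7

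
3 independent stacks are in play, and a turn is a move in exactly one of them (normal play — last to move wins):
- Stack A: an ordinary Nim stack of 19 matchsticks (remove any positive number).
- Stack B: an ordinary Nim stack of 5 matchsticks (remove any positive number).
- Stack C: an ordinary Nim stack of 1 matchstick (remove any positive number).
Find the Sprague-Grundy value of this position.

23

Stack A is a plain Nim stack of size 19, so its Grundy value is 19.
Stack B is a plain Nim stack of size 5, so its Grundy value is 5.
Stack C is a plain Nim stack of size 1, so its Grundy value is 1.
The value of a disjunctive sum is the nim-sum of the parts.
Combined value = 19 ⊕ 5 ⊕ 1 = 23.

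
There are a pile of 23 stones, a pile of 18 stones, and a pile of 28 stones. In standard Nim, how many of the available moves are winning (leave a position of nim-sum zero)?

3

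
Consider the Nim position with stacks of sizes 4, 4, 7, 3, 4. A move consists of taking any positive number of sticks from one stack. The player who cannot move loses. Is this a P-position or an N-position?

P-position

Nim-sum: 4 XOR 4 XOR 7 XOR 3 XOR 4 = 0.
The nim-sum is 0, so this is a P-position: the player to move is in a losing position under optimal play.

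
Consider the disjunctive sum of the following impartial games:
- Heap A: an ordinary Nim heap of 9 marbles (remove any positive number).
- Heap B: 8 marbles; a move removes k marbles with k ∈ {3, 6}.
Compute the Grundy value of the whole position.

11

Heap A is a plain Nim heap of size 9, so its Grundy value is 9.
Grundy values for heap B (subtraction set {3, 6}):
k:     0  1  2  3  4  5  6  7  8
g(k):  0  0  0  1  1  1  2  2  2
So g(8) = 2.
The value of a disjunctive sum is the nim-sum of the parts.
Combined value = 9 ⊕ 2 = 11.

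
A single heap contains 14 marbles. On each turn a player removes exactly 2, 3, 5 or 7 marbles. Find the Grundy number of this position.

Grundy values for subtraction set {2, 3, 5, 7}:
k:     0  1  2  3  4  5  6  7  8  9 10 11 12 13 14
g(k):  0  0  1  1  2  2  3  3  4  0  0  1  1  2  2
So g(14) = 2.

2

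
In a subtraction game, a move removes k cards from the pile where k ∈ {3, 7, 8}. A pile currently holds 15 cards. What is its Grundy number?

Grundy values for subtraction set {3, 7, 8}:
k:     0  1  2  3  4  5  6  7  8  9 10 11 12 13 14 15
g(k):  0  0  0  1  1  1  0  2  2  1  3  0  0  2  1  1
So g(15) = 1.

1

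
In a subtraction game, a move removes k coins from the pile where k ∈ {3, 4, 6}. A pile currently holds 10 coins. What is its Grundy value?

0

Grundy values for subtraction set {3, 4, 6}:
g(0) = mex{} = 0
g(1) = mex{} = 0
g(2) = mex{} = 0
g(3) = mex{0} = 1
g(4) = mex{0} = 1
g(5) = mex{0} = 1
g(6) = mex{0,1} = 2
g(7) = mex{0,1} = 2
g(8) = mex{0,1} = 2
g(9) = mex{1,2} = 0
g(10) = mex{1,2} = 0
So g(10) = 0.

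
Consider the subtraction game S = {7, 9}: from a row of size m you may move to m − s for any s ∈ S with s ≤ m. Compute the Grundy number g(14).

2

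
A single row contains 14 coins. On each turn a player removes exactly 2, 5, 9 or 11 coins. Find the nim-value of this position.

Compute g(0), g(1), … for moves {2, 5, 9, 11}:
g(0) = mex{} = 0
g(1) = mex{} = 0
g(2) = mex{0} = 1
g(3) = mex{0} = 1
g(4) = mex{1} = 0
g(5) = mex{0,1} = 2
g(6) = mex{0} = 1
g(7) = mex{1,2} = 0
g(8) = mex{1} = 0
g(9) = mex{0} = 1
g(10) = mex{0,2} = 1
g(11) = mex{0,1} = 2
g(12) = mex{0,1} = 2
g(13) = mex{0,1,2} = 3
g(14) = mex{1,2} = 0
So g(14) = 0.

0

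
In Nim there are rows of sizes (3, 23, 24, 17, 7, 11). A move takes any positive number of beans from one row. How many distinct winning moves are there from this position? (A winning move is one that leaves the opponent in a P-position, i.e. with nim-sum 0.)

3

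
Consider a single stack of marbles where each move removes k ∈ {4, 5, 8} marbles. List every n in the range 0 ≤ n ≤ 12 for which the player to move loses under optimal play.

Grundy values for subtraction set {4, 5, 8}:
k:     0  1  2  3  4  5  6  7  8  9 10 11 12
g(k):  0  0  0  0  1  1  1  1  2  2  2  2  0
The P-positions (g = 0) in 0..12 are 0, 1, 2, 3, 12.

0, 1, 2, 3, 12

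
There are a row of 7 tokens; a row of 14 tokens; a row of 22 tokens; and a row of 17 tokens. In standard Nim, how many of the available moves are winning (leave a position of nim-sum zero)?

1

Nim-sum: 7 ^ 14 ^ 22 ^ 17 = 14.
The overall nim-sum is X = 14. A row of size p has a winning move iff p XOR X < p (reduce it to p XOR X).
  7: 7 XOR 14 = 9 ≥ 7 — no move.
  14: 14 XOR 14 = 0 < 14 — winning move (to 0).
  22: 22 XOR 14 = 24 ≥ 22 — no move.
  17: 17 XOR 14 = 31 ≥ 17 — no move.
That gives 1 winning move.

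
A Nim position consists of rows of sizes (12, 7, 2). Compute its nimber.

9

Bitwise XOR of the heap sizes:
  1100  (12)
  0111  (7)
  0010  (2)
  ----
  1001  (9)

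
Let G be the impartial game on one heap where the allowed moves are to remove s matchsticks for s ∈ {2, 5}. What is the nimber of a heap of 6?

1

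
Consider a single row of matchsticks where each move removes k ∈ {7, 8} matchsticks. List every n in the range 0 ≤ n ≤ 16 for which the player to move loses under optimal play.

0, 1, 2, 3, 4, 5, 6, 15, 16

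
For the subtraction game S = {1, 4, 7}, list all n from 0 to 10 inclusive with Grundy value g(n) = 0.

0, 2, 5, 8, 10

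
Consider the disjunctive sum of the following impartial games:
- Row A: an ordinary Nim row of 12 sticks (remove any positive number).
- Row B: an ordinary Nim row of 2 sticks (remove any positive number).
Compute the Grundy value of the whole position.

Row A is a plain Nim row of size 12, so its Grundy value is 12.
Row B is a plain Nim row of size 2, so its Grundy value is 2.
The value of a disjunctive sum is the nim-sum of the parts.
Combined value = 12 XOR 2 = 14.

14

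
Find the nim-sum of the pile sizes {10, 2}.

8

Write each in binary and XOR column by column:
  1010  (10)
  0010  (2)
  ----
  1000  (8)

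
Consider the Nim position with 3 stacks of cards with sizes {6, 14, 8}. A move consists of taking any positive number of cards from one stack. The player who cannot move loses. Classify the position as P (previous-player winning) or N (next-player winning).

P-position

Nim-sum: 6 ^ 14 ^ 8 = 0.
The nim-sum is 0, so this is a P-position: the player to move is in a losing position under optimal play.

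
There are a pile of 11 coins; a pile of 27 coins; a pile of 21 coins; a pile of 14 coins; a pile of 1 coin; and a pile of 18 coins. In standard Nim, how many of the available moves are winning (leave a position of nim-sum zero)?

Nim-sum: 11 XOR 27 XOR 21 XOR 14 XOR 1 XOR 18 = 24.
The overall nim-sum is X = 24. A pile of size p has a winning move iff p XOR X < p (reduce it to p XOR X).
  11: 11 XOR 24 = 19 ≥ 11 — no move.
  27: 27 XOR 24 = 3 < 27 — winning move (to 3).
  21: 21 XOR 24 = 13 < 21 — winning move (to 13).
  14: 14 XOR 24 = 22 ≥ 14 — no move.
  1: 1 XOR 24 = 25 ≥ 1 — no move.
  18: 18 XOR 24 = 10 < 18 — winning move (to 10).
That gives 3 winning moves.

3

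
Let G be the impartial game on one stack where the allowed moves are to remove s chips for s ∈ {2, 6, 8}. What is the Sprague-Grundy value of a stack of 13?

2

Build the Grundy sequence with g(k) = mex{g(k−s) : s ∈ {2, 6, 8}, s ≤ k}:
k:     0  1  2  3  4  5  6  7  8  9 10 11 12 13
g(k):  0  0  1  1  0  0  1  1  2  2  3  3  2  2
So g(13) = 2.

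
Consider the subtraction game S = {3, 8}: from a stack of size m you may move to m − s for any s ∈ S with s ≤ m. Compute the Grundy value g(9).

Build the Grundy sequence with g(k) = mex{g(k−s) : s ∈ {3, 8}, s ≤ k}:
g(0) = mex{} = 0
g(1) = mex{} = 0
g(2) = mex{} = 0
g(3) = mex{0} = 1
g(4) = mex{0} = 1
g(5) = mex{0} = 1
g(6) = mex{1} = 0
g(7) = mex{1} = 0
g(8) = mex{0,1} = 2
g(9) = mex{0} = 1
So g(9) = 1.

1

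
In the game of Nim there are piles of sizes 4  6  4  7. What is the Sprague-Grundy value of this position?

Compute the nim-sum pairwise:
4 ⊕ 6 = 2
2 ⊕ 4 = 6
6 ⊕ 7 = 1

1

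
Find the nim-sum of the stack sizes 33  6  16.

In binary:
  100001  (33)
  000110  (6)
  010000  (16)
  ------
  110111  (55)

55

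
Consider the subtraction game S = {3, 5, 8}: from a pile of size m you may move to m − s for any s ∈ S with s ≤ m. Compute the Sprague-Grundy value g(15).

1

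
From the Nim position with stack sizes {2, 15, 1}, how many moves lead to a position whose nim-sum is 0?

1

Write each in binary and XOR column by column:
  0010  (2)
  1111  (15)
  0001  (1)
  ----
  1100  (12)
The overall nim-sum is X = 12. A stack of size p has a winning move iff p XOR X < p (reduce it to p XOR X).
  2: 2 XOR 12 = 14 ≥ 2 — no move.
  15: 15 XOR 12 = 3 < 15 — winning move (to 3).
  1: 1 XOR 12 = 13 ≥ 1 — no move.
That gives 1 winning move.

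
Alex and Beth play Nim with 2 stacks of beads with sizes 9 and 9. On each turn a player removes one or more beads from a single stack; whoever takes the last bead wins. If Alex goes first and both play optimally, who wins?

Beth wins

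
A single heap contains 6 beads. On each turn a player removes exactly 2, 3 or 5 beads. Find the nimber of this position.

Grundy values for subtraction set {2, 3, 5}:
g(0) = mex{} = 0
g(1) = mex{} = 0
g(2) = mex{0} = 1
g(3) = mex{0} = 1
g(4) = mex{0,1} = 2
g(5) = mex{0,1} = 2
g(6) = mex{0,1,2} = 3
So g(6) = 3.

3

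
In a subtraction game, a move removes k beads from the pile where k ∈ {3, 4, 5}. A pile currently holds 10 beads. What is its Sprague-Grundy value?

Build the Grundy sequence with g(k) = mex{g(k−s) : s ∈ {3, 4, 5}, s ≤ k}:
k:     0  1  2  3  4  5  6  7  8  9 10
g(k):  0  0  0  1  1  1  2  2  0  0  0
So g(10) = 0.

0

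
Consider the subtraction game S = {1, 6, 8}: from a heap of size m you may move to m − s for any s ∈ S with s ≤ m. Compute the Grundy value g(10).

Build the Grundy sequence with g(k) = mex{g(k−s) : s ∈ {1, 6, 8}, s ≤ k}:
g(0) = mex{} = 0
g(1) = mex{0} = 1
g(2) = mex{1} = 0
g(3) = mex{0} = 1
g(4) = mex{1} = 0
g(5) = mex{0} = 1
g(6) = mex{0,1} = 2
g(7) = mex{1,2} = 0
g(8) = mex{0} = 1
g(9) = mex{1} = 0
g(10) = mex{0} = 1
So g(10) = 1.

1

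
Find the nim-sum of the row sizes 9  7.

14

Nim-sum: 9 ⊕ 7 = 14.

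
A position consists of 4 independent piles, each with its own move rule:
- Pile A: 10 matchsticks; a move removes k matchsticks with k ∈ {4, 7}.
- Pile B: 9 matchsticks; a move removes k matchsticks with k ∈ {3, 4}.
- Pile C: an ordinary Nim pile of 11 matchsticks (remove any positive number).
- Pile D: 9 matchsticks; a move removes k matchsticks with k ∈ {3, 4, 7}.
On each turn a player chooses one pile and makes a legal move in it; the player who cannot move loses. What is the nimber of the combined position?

10

For pile A, compute g(0), g(1), … with moves {4, 7}:
k:     0  1  2  3  4  5  6  7  8  9 10
g(k):  0  0  0  0  1  1  1  1  2  2  2
So g(10) = 2.
For pile B, compute g(0), g(1), … with moves {3, 4}:
g(0) = mex{} = 0
g(1) = mex{} = 0
g(2) = mex{} = 0
g(3) = mex{0} = 1
g(4) = mex{0} = 1
g(5) = mex{0} = 1
g(6) = mex{0,1} = 2
g(7) = mex{1} = 0
g(8) = mex{1} = 0
g(9) = mex{1,2} = 0
So g(9) = 0.
Pile C is a plain Nim pile of size 11, so its Grundy value is 11.
Build the Grundy sequence for pile D with g(k) = mex{g(k−s) : s ∈ {3, 4, 7}, s ≤ k}:
g(0) = mex{} = 0
g(1) = mex{} = 0
g(2) = mex{} = 0
g(3) = mex{0} = 1
g(4) = mex{0} = 1
g(5) = mex{0} = 1
g(6) = mex{0,1} = 2
g(7) = mex{0,1} = 2
g(8) = mex{0,1} = 2
g(9) = mex{0,1,2} = 3
So g(9) = 3.
By the Sprague-Grundy theorem, the Grundy value of a sum of independent games is the XOR of the component values.
Combined value = 2 ⊕ 0 ⊕ 11 ⊕ 3 = 10.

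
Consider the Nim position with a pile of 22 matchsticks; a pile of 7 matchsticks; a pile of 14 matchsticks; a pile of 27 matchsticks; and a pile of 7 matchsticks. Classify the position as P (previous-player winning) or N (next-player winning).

N-position

Write each in binary and XOR column by column:
  10110  (22)
  00111  (7)
  01110  (14)
  11011  (27)
  00111  (7)
  -----
  00011  (3)
The nim-sum is 3 ≠ 0, so this is an N-position: the player to move can win.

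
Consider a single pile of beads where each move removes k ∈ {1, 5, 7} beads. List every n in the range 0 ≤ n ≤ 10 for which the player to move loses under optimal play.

0, 2, 4, 6, 8, 10

Grundy values for subtraction set {1, 5, 7}:
k:     0  1  2  3  4  5  6  7  8  9 10
g(k):  0  1  0  1  0  1  0  1  0  1  0
The P-positions (g = 0) in 0..10 are 0, 2, 4, 6, 8, 10.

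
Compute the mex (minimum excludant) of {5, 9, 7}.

0 is not in the set, so the mex is 0.

0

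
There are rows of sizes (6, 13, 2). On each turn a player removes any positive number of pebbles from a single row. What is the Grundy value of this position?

9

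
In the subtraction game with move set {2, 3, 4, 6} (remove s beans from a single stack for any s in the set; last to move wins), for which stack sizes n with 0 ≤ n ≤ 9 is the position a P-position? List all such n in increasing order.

Grundy values for subtraction set {2, 3, 4, 6}:
k:     0  1  2  3  4  5  6  7  8  9
g(k):  0  0  1  1  2  2  3  3  0  0
The P-positions (g = 0) in 0..9 are 0, 1, 8, 9.

0, 1, 8, 9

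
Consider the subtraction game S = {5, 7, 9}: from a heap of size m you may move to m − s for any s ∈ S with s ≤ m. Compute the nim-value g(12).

Grundy values for subtraction set {5, 7, 9}:
k:     0  1  2  3  4  5  6  7  8  9 10 11 12
g(k):  0  0  0  0  0  1  1  1  1  1  2  2  2
So g(12) = 2.

2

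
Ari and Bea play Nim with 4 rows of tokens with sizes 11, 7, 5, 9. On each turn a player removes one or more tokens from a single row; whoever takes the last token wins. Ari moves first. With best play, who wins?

Bea wins

Write each in binary and XOR column by column:
  1011  (11)
  0111  (7)
  0101  (5)
  1001  (9)
  ----
  0000  (0)
The nim-sum is 0, so this is a P-position: the player to move is in a losing position under optimal play; Ari is about to move from it and so loses — Bea wins.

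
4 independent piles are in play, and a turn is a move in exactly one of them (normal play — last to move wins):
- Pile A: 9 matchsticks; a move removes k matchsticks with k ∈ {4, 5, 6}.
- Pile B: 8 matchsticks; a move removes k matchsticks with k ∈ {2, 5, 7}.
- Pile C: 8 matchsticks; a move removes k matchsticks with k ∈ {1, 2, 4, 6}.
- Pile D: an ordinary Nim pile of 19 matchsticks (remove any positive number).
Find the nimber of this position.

19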